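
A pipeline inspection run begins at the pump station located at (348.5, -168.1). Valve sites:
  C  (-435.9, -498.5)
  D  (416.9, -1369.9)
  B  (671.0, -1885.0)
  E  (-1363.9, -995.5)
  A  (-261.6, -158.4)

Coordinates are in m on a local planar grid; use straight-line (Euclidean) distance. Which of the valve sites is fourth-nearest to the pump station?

B

Distance to each, sorted:
A: 610.2 m
C: 851.1 m
D: 1203.7 m
B: 1746.9 m
E: 1901.8 m
The fourth-nearest is B at 1746.9 m.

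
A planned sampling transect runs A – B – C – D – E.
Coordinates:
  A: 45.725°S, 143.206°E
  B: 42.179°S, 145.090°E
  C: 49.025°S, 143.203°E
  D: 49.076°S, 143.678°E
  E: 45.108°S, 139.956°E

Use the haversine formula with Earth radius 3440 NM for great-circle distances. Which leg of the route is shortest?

C–D

Leg distances:
A→B: 227.9 NM
B→C: 418.6 NM
C→D: 18.9 NM
D→E: 282.6 NM
The shortest leg is C–D at 18.9 NM.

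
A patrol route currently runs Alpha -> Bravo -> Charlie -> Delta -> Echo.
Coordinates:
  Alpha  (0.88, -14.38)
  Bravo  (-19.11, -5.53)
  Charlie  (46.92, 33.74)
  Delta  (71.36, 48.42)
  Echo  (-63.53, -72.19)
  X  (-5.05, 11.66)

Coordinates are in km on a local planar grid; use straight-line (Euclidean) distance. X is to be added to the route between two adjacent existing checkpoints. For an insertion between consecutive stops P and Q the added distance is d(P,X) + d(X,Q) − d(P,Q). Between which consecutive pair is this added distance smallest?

Added distance for inserting X between each consecutive pair:
Alpha–Bravo: 27.1 km
Bravo–Charlie: 1.8 km
Charlie–Delta: 112.7 km
Delta–Echo: 6.1 km
Smallest added distance is 1.8 km, inserting between Bravo and Charlie.

between Bravo and Charlie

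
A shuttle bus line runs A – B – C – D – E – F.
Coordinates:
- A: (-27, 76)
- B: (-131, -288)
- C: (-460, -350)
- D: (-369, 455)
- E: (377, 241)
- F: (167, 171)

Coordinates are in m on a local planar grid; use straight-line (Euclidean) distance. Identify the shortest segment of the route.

E–F

Leg distances:
A→B: 378.6 m
B→C: 334.8 m
C→D: 810.1 m
D→E: 776.1 m
E→F: 221.4 m
The shortest leg is E–F at 221.4 m.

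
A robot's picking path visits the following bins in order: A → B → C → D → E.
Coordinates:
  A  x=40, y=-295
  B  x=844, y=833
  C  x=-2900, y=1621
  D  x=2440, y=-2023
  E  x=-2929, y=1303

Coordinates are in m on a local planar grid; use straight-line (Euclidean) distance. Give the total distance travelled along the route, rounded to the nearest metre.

17992 m

Leg distances:
A→B: 1385.2 m  (cumulative 1385.2 m)
B→C: 3826.0 m  (cumulative 5211.2 m)
C→D: 6464.9 m  (cumulative 11676.1 m)
D→E: 6315.7 m  (cumulative 17991.8 m)
Total route length ≈ 17992 m.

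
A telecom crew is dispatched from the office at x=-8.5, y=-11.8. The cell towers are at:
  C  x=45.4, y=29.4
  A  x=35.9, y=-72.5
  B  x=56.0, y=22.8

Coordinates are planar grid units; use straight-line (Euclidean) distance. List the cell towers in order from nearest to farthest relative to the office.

Distances from the office:
C x=45.4, y=29.4: 67.8
B x=56.0, y=22.8: 73.2
A x=35.9, y=-72.5: 75.2

C, B, A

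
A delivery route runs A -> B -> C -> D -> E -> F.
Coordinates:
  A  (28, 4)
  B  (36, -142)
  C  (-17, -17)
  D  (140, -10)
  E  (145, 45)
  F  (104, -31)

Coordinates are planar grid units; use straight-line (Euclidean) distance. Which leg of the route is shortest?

D–E

Leg distances:
A→B: 146.2
B→C: 135.8
C→D: 157.2
D→E: 55.2
E→F: 86.4
The shortest leg is D–E at 55.2.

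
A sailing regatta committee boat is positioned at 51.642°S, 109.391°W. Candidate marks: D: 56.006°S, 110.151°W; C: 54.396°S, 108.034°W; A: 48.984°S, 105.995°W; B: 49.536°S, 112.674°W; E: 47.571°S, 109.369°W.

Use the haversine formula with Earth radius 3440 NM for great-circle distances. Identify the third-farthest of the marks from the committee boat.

A

Distances from the committee boat (51.642°S, 109.391°W):
D: 263.4 NM
E: 244.4 NM
A: 205.9 NM
B: 177.9 NM
C: 172.5 NM
The third-farthest is A at 205.9 NM.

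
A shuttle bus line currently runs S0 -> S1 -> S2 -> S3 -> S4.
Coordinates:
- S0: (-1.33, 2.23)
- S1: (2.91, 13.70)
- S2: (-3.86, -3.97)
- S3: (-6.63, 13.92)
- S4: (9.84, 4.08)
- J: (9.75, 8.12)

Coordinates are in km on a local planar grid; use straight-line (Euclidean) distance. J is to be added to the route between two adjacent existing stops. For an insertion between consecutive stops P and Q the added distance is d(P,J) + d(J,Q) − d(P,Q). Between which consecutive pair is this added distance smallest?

Added distance for inserting J between each consecutive pair:
S0–S1: 9.1 km
S1–S2: 8.1 km
S2–S3: 17.5 km
S3–S4: 2.2 km
Smallest added distance is 2.2 km, inserting between S3 and S4.

between S3 and S4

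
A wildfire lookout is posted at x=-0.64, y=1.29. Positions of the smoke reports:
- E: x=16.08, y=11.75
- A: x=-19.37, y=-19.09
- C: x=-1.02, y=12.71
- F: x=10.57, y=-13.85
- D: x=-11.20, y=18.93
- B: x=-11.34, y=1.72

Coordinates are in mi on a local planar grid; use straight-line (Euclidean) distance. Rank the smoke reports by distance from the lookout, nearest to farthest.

B, C, F, E, D, A

Computing each straight-line distance from x=-0.64, y=1.29:
B x=-11.34, y=1.72: 10.7 mi
C x=-1.02, y=12.71: 11.4 mi
F x=10.57, y=-13.85: 18.8 mi
E x=16.08, y=11.75: 19.7 mi
D x=-11.20, y=18.93: 20.6 mi
A x=-19.37, y=-19.09: 27.7 mi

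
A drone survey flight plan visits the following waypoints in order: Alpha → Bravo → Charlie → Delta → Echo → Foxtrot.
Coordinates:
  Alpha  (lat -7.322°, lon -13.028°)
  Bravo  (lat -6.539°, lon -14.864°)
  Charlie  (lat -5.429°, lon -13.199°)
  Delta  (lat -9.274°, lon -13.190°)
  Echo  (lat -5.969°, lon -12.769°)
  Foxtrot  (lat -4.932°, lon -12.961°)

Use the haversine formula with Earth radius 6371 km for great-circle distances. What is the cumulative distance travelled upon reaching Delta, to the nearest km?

870 km

Leg distances:
Alpha→Bravo: 220.6 km  (cumulative 220.6 km)
Bravo→Charlie: 221.7 km  (cumulative 442.2 km)
Charlie→Delta: 427.5 km  (cumulative 869.8 km)
Cumulative distance at Delta ≈ 870 km.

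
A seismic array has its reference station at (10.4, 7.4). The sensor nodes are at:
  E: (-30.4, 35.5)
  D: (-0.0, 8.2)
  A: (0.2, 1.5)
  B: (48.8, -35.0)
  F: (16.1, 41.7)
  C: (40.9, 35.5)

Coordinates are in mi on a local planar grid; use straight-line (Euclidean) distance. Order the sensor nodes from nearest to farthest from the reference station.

D, A, F, C, E, B

Computing each straight-line distance from (10.4, 7.4):
D (-0.0, 8.2): 10.4 mi
A (0.2, 1.5): 11.8 mi
F (16.1, 41.7): 34.8 mi
C (40.9, 35.5): 41.5 mi
E (-30.4, 35.5): 49.5 mi
B (48.8, -35.0): 57.2 mi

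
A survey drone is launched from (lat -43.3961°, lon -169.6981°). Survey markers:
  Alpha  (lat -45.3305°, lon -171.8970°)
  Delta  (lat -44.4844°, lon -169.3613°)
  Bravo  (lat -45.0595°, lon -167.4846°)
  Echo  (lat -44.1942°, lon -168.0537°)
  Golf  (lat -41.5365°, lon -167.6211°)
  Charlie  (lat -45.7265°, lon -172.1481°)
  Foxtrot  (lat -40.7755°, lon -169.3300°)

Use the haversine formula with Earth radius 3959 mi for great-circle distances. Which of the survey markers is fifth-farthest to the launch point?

Distances from the launch point ((lat -43.3961°, lon -169.6981°)):
Charlie: 201.2 mi
Foxtrot: 182.1 mi
Alpha: 172.2 mi
Golf: 166.5 mi
Bravo: 158.8 mi
Echo: 98.8 mi
Delta: 77.0 mi
The fifth-farthest is Bravo at 158.8 mi.

Bravo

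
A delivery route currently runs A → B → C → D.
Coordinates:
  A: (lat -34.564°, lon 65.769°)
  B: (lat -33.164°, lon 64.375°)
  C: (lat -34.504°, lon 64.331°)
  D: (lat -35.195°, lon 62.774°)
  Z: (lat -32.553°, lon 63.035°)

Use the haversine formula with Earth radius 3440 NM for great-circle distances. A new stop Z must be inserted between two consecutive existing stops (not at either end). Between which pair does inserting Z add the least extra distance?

Added distance for inserting Z between each consecutive pair:
A–B: 150.3 NM
B–C: 130.3 NM
C–D: 205.8 NM
Smallest added distance is 130.3 NM, inserting between B and C.

between B and C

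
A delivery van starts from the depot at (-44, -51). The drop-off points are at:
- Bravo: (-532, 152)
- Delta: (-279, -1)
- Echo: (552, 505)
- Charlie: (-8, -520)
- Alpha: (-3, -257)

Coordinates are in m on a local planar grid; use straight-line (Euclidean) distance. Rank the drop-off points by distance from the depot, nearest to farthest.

Distance from the depot at (-44, -51) to each:
Alpha (-3, -257): 210.0 m
Delta (-279, -1): 240.3 m
Charlie (-8, -520): 470.4 m
Bravo (-532, 152): 528.5 m
Echo (552, 505): 815.1 m

Alpha, Delta, Charlie, Bravo, Echo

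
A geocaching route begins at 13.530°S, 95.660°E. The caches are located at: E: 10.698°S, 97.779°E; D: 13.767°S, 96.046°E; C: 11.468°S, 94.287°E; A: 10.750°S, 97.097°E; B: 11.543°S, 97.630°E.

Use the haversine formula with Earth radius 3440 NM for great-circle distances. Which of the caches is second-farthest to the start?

Distances from the start (13.530°S, 95.660°E):
E: 210.7 NM
A: 187.0 NM
B: 166.0 NM
C: 147.7 NM
D: 26.6 NM
The second-farthest is A at 187.0 NM.

A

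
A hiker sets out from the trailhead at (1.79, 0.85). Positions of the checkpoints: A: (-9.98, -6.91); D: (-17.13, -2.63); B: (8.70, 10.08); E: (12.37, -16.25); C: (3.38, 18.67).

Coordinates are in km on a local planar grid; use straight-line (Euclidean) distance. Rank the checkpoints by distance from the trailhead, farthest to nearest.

E, D, C, A, B

Distance from the trailhead at (1.79, 0.85) to each:
E (12.37, -16.25): 20.1 km
D (-17.13, -2.63): 19.2 km
C (3.38, 18.67): 17.9 km
A (-9.98, -6.91): 14.1 km
B (8.70, 10.08): 11.5 km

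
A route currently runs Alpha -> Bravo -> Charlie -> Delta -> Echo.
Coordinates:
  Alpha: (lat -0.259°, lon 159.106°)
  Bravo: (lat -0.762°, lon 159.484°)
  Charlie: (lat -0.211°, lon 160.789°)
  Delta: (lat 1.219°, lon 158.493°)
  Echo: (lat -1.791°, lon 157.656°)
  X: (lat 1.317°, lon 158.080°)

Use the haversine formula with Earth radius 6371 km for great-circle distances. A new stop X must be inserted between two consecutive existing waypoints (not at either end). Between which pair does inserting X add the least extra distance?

Added distance for inserting X between each consecutive pair:
Alpha–Bravo: 418.1 km
Bravo–Charlie: 467.3 km
Charlie–Delta: 92.3 km
Delta–Echo: 48.6 km
Smallest added distance is 48.6 km, inserting between Delta and Echo.

between Delta and Echo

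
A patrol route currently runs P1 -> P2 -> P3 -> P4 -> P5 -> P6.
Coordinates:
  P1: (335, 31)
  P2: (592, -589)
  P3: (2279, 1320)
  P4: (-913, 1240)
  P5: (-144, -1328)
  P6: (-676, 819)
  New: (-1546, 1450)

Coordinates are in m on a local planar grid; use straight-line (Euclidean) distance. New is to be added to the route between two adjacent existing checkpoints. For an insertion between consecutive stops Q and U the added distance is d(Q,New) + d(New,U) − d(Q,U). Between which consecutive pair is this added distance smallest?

Added distance for inserting New between each consecutive pair:
P1–P2: 4639.5 m
P2–P3: 4234.0 m
P3–P4: 1301.1 m
P4–P5: 1098.0 m
P5–P6: 1974.5 m
Smallest added distance is 1098.0 m, inserting between P4 and P5.

between P4 and P5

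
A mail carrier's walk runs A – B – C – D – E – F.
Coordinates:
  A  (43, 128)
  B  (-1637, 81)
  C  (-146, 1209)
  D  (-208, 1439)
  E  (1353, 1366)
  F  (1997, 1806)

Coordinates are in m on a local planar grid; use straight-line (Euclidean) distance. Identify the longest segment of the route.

B–C

Leg distances:
A→B: 1680.7 m
B→C: 1869.6 m
C→D: 238.2 m
D→E: 1562.7 m
E→F: 780.0 m
The longest leg is B–C at 1869.6 m.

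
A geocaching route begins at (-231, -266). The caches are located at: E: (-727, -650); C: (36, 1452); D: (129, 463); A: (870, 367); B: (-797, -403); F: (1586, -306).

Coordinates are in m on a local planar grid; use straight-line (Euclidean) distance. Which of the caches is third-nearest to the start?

Distances from the start ((-231, -266)):
B: 582.3 m
E: 627.3 m
D: 813.0 m
A: 1270.0 m
C: 1738.6 m
F: 1817.4 m
The third-nearest is D at 813.0 m.

D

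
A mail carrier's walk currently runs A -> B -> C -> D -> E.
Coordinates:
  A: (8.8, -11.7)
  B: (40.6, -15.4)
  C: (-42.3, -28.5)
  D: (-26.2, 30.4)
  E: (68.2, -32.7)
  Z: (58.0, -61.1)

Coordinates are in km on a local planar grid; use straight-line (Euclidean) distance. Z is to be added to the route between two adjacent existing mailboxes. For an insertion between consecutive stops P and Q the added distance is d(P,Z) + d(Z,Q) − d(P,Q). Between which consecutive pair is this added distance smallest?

Added distance for inserting Z between each consecutive pair:
A–B: 86.6 km
B–C: 70.4 km
C–D: 168.7 km
D–E: 41.0 km
Smallest added distance is 41.0 km, inserting between D and E.

between D and E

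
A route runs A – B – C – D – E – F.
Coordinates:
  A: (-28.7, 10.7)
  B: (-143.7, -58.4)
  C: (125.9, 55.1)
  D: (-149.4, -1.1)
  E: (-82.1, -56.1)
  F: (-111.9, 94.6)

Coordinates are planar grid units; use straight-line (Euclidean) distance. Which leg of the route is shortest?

Leg distances:
A→B: 134.2
B→C: 292.5
C→D: 281.0
D→E: 86.9
E→F: 153.6
The shortest leg is D–E at 86.9.

D–E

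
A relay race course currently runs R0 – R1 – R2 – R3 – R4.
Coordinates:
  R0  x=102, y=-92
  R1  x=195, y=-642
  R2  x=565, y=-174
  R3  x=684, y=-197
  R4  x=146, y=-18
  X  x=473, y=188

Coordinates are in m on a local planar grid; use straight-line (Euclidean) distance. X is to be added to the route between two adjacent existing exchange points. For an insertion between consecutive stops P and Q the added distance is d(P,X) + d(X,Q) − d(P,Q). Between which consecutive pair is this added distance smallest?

Added distance for inserting X between each consecutive pair:
R0–R1: 782.3 m
R1–R2: 652.2 m
R2–R3: 691.3 m
R3–R4: 258.5 m
Smallest added distance is 258.5 m, inserting between R3 and R4.

between R3 and R4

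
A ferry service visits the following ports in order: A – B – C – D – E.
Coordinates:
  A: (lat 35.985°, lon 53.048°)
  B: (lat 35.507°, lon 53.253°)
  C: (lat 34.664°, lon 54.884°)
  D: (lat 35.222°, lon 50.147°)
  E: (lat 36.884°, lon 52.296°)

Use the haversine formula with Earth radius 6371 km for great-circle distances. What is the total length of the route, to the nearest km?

Leg distances:
A→B: 56.3 km  (cumulative 56.3 km)
B→C: 175.5 km  (cumulative 231.8 km)
C→D: 436.2 km  (cumulative 668.0 km)
D→E: 267.3 km  (cumulative 935.3 km)
Total route length ≈ 935 km.

935 km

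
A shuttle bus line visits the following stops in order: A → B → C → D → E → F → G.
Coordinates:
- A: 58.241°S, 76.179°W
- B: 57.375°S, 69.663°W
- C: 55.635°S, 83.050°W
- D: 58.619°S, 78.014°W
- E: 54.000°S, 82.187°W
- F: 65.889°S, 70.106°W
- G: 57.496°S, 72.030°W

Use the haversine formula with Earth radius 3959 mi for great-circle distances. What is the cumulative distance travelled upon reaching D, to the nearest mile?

1050 mi

Leg distances:
A→B: 247.1 mi  (cumulative 247.1 mi)
B→C: 523.5 mi  (cumulative 770.6 mi)
C→D: 279.5 mi  (cumulative 1050.1 mi)
Cumulative distance at D ≈ 1050 mi.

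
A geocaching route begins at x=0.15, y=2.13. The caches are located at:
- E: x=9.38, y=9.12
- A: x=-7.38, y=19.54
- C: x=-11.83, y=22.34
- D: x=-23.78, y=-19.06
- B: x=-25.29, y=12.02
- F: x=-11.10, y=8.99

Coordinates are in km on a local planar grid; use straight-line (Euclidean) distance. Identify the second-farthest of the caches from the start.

B

Distances from the start (x=0.15, y=2.13):
D: 32.0 km
B: 27.3 km
C: 23.5 km
A: 19.0 km
F: 13.2 km
E: 11.6 km
The second-farthest is B at 27.3 km.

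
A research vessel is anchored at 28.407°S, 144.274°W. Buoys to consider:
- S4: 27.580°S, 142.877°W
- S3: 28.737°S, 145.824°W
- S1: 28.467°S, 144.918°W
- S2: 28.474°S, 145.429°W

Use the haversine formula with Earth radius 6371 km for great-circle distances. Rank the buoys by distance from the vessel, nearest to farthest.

S1, S2, S3, S4

Distance from the vessel at 28.407°S, 144.274°W to each:
S1 28.467°S, 144.918°W: 63.3 km
S2 28.474°S, 145.429°W: 113.2 km
S3 28.737°S, 145.824°W: 155.7 km
S4 27.580°S, 142.877°W: 165.1 km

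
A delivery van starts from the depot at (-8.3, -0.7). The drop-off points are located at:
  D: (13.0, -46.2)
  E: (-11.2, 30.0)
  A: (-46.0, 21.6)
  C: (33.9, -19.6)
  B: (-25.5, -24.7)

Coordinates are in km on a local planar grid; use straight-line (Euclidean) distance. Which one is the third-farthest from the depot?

Distance to each, sorted:
D: 50.2 km
C: 46.2 km
A: 43.8 km
E: 30.8 km
B: 29.5 km
The third-farthest is A at 43.8 km.

A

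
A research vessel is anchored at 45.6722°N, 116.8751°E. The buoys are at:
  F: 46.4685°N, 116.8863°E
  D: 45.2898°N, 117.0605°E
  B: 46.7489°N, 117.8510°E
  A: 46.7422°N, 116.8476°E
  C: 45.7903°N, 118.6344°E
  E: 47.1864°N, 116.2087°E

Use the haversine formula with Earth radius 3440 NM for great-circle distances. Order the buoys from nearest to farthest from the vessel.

D, F, A, C, B, E

Distances from the vessel:
D 45.2898°N, 117.0605°E: 24.2 NM
F 46.4685°N, 116.8863°E: 47.8 NM
A 46.7422°N, 116.8476°E: 64.3 NM
C 45.7903°N, 118.6344°E: 74.1 NM
B 46.7489°N, 117.8510°E: 76.3 NM
E 47.1864°N, 116.2087°E: 95.0 NM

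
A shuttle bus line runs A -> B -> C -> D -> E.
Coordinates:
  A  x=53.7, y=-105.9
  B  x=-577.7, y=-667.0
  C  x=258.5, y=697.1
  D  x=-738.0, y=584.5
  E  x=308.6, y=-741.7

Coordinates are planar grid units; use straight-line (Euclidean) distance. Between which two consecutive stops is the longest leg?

D–E

Leg distances:
A→B: 844.7
B→C: 1600.0
C→D: 1002.8
D→E: 1689.4
The longest leg is D–E at 1689.4.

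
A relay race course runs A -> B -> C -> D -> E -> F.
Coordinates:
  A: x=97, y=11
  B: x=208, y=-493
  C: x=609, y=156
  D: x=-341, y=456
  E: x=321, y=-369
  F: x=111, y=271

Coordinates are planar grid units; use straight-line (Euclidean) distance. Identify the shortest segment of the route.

Leg distances:
A→B: 516.1
B→C: 762.9
C→D: 996.2
D→E: 1057.8
E→F: 673.6
The shortest leg is A–B at 516.1.

A–B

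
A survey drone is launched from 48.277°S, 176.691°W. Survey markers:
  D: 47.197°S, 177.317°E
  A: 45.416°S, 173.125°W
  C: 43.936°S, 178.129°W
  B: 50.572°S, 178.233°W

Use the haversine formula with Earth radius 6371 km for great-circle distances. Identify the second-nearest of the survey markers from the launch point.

A

Distance to each, sorted:
B: 278.5 km
A: 417.9 km
D: 463.8 km
C: 495.2 km
The second-nearest is A at 417.9 km.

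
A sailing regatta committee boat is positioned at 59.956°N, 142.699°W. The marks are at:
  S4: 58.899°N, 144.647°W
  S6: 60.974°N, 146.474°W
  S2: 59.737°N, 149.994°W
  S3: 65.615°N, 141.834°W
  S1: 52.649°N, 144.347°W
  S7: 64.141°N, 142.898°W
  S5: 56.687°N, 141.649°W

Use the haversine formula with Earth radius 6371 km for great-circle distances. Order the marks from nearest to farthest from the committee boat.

Distances from the committee boat:
S4 58.899°N, 144.647°W: 161.1 km
S6 60.974°N, 146.474°W: 235.8 km
S5 56.687°N, 141.649°W: 368.6 km
S2 59.737°N, 149.994°W: 408.0 km
S7 64.141°N, 142.898°W: 465.5 km
S3 65.615°N, 141.834°W: 630.8 km
S1 52.649°N, 144.347°W: 818.8 km

S4, S6, S5, S2, S7, S3, S1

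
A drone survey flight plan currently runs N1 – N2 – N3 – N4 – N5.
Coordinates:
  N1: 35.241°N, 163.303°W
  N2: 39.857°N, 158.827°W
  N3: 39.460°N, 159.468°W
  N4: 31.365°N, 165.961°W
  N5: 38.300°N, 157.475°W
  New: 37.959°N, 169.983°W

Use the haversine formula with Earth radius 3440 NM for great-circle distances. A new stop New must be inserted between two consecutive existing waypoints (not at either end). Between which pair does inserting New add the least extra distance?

between N3 and N4

Added distance for inserting New between each consecutive pair:
N1–N2: 544.5 NM
N2–N3: 995.6 NM
N3–N4: 363.0 NM
N4–N5: 443.8 NM
Smallest added distance is 363.0 NM, inserting between N3 and N4.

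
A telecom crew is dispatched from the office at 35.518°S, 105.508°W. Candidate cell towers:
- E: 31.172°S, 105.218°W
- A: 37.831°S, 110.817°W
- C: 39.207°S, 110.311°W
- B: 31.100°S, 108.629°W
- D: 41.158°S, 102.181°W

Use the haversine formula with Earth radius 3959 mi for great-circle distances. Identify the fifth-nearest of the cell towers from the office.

Distance to each, sorted:
E: 300.8 mi
A: 334.7 mi
B: 354.4 mi
C: 366.7 mi
D: 429.3 mi
The fifth-nearest is D at 429.3 mi.

D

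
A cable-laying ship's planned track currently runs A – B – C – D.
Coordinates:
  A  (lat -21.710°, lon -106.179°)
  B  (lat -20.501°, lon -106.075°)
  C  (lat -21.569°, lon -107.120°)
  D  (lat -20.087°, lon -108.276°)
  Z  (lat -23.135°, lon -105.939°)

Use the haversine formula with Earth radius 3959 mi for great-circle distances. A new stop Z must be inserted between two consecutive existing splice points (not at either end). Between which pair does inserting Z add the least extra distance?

between A and B

Added distance for inserting Z between each consecutive pair:
A–B: 198.1 mi
B–C: 214.2 mi
C–D: 263.8 mi
Smallest added distance is 198.1 mi, inserting between A and B.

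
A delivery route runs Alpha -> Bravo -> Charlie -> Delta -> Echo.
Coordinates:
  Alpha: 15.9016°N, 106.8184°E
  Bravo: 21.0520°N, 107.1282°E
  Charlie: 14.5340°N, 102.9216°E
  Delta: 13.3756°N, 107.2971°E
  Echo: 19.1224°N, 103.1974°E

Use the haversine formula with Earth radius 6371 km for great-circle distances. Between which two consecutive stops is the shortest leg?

Leg distances:
Alpha→Bravo: 573.6 km
Bravo→Charlie: 850.5 km
Charlie→Delta: 489.4 km
Delta→Echo: 774.4 km
The shortest leg is Charlie–Delta at 489.4 km.

Charlie–Delta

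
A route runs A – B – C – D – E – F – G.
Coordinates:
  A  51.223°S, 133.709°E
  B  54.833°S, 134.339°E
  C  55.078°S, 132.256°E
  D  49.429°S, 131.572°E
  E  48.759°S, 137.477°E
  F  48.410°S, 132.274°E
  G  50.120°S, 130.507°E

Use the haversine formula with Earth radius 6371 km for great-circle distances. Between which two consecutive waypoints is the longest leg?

Leg distances:
A→B: 403.6 km
B→C: 135.8 km
C→D: 629.9 km
D→E: 436.2 km
E→F: 384.6 km
F→G: 229.3 km
The longest leg is C–D at 629.9 km.

C–D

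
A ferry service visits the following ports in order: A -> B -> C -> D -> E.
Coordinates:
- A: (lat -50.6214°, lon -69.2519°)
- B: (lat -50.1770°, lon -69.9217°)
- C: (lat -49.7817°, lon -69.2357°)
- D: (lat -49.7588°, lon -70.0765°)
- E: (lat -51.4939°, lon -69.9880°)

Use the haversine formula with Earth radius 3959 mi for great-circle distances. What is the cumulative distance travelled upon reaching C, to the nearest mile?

Leg distances:
A→B: 42.6 mi  (cumulative 42.6 mi)
B→C: 40.9 mi  (cumulative 83.5 mi)
Cumulative distance at C ≈ 84 mi.

84 mi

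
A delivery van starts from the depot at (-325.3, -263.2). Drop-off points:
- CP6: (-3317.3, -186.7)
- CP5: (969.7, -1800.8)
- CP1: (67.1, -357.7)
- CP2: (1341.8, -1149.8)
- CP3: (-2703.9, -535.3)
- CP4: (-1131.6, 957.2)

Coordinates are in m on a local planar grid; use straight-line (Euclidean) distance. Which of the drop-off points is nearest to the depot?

Distances from the depot ((-325.3, -263.2)):
CP1: 403.6 m
CP4: 1462.7 m
CP2: 1888.2 m
CP5: 2010.3 m
CP3: 2394.1 m
CP6: 2993.0 m
The nearest is CP1 at 403.6 m.

CP1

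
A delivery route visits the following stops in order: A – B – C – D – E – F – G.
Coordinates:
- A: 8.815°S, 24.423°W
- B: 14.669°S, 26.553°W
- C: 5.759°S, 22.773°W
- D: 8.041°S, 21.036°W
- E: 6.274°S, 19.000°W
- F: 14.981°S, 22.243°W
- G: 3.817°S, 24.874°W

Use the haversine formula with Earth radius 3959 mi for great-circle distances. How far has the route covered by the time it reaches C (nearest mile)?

1096 mi

Leg distances:
A→B: 429.4 mi  (cumulative 429.4 mi)
B→C: 667.1 mi  (cumulative 1096.4 mi)
Cumulative distance at C ≈ 1096 mi.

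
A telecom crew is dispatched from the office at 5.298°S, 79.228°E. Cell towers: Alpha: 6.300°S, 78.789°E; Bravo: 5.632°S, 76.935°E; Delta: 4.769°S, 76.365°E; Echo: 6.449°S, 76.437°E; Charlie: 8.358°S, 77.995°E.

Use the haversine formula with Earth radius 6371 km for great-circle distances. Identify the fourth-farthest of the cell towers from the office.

Distance to each, sorted:
Charlie: 366.5 km
Echo: 334.2 km
Delta: 322.5 km
Bravo: 256.5 km
Alpha: 121.5 km
The fourth-farthest is Bravo at 256.5 km.

Bravo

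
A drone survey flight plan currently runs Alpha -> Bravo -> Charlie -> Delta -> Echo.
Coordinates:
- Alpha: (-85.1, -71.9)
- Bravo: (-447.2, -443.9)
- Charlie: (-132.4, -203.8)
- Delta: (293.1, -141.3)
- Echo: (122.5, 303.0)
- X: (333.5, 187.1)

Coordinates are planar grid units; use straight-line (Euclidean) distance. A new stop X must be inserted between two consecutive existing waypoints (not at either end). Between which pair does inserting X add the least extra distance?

between Delta and Echo

Added distance for inserting X between each consecutive pair:
Alpha–Bravo: 976.9
Bravo–Charlie: 1216.1
Charlie–Delta: 509.0
Delta–Echo: 95.7
Smallest added distance is 95.7, inserting between Delta and Echo.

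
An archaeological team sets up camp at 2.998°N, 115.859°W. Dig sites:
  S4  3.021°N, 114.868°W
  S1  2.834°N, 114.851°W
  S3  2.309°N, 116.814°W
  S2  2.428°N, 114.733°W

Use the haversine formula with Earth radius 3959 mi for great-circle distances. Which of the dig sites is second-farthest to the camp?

Distance to each, sorted:
S2: 87.1 mi
S3: 81.3 mi
S1: 70.5 mi
S4: 68.4 mi
The second-farthest is S3 at 81.3 mi.

S3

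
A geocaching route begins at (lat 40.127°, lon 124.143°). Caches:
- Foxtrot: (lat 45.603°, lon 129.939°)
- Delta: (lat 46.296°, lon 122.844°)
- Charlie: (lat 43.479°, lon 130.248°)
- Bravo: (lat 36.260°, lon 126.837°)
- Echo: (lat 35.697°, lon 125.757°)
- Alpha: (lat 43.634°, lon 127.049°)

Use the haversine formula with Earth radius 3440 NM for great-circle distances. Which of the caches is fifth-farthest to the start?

Bravo

Distance to each, sorted:
Foxtrot: 415.9 NM
Delta: 374.7 NM
Charlie: 339.2 NM
Echo: 276.7 NM
Bravo: 264.7 NM
Alpha: 247.4 NM
The fifth-farthest is Bravo at 264.7 NM.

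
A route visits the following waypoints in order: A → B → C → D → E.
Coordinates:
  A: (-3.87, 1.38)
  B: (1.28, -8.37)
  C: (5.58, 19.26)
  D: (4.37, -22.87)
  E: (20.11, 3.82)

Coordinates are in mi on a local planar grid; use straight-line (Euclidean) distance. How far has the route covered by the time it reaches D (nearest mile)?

81 mi

Leg distances:
A→B: 11.0 mi  (cumulative 11.0 mi)
B→C: 28.0 mi  (cumulative 39.0 mi)
C→D: 42.1 mi  (cumulative 81.1 mi)
Cumulative distance at D ≈ 81 mi.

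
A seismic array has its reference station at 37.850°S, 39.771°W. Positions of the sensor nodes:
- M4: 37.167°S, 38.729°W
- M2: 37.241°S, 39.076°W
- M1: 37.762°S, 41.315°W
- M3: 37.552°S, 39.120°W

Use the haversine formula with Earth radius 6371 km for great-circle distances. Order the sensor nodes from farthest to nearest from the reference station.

M1, M4, M2, M3

Computing each great-circle distance from 37.850°S, 39.771°W:
M1 37.762°S, 41.315°W: 136.0 km
M4 37.167°S, 38.729°W: 119.2 km
M2 37.241°S, 39.076°W: 91.3 km
M3 37.552°S, 39.120°W: 66.2 km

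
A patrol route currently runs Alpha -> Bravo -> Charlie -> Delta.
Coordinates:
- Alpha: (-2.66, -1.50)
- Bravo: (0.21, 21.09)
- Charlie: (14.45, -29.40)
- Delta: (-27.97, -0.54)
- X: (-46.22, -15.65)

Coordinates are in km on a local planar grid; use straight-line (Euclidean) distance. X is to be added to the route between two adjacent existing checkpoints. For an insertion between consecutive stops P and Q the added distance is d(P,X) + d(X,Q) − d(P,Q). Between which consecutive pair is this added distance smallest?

between Charlie and Delta

Added distance for inserting X between each consecutive pair:
Alpha–Bravo: 82.2 km
Bravo–Charlie: 69.0 km
Charlie–Delta: 34.6 km
Smallest added distance is 34.6 km, inserting between Charlie and Delta.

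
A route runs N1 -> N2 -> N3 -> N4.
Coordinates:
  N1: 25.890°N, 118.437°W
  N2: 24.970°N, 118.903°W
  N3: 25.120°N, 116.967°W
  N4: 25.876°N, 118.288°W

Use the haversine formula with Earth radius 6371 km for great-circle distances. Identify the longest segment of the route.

N2–N3

Leg distances:
N1→N2: 112.5 km
N2→N3: 195.7 km
N3→N4: 157.0 km
The longest leg is N2–N3 at 195.7 km.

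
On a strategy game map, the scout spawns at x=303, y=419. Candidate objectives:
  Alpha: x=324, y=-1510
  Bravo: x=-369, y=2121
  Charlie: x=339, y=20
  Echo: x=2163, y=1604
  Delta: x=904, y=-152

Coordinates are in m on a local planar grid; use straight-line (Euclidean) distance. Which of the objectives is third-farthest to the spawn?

Bravo

Distance to each, sorted:
Echo: 2205.4 m
Alpha: 1929.1 m
Bravo: 1829.9 m
Delta: 829.0 m
Charlie: 400.6 m
The third-farthest is Bravo at 1829.9 m.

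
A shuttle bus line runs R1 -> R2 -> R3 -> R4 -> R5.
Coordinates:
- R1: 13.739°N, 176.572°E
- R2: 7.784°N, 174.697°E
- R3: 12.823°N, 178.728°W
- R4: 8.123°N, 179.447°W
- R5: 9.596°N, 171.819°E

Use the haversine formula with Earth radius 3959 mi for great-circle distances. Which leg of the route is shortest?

Leg distances:
R1→R2: 430.7 mi
R2→R3: 566.5 mi
R3→R4: 328.4 mi
R4→R5: 604.9 mi
The shortest leg is R3–R4 at 328.4 mi.

R3–R4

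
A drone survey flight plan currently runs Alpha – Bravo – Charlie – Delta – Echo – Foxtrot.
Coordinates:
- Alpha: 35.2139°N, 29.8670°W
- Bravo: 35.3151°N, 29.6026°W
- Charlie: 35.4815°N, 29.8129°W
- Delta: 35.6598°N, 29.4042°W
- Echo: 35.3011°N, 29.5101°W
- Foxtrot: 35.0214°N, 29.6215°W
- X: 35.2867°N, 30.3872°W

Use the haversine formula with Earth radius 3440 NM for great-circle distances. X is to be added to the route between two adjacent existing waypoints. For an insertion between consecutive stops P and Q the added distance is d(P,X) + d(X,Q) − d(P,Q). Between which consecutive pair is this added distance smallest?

between Alpha and Bravo

Added distance for inserting X between each consecutive pair:
Alpha–Bravo: 50.0 NM
Bravo–Charlie: 54.6 NM
Charlie–Delta: 60.8 NM
Delta–Echo: 73.9 NM
Echo–Foxtrot: 66.2 NM
Smallest added distance is 50.0 NM, inserting between Alpha and Bravo.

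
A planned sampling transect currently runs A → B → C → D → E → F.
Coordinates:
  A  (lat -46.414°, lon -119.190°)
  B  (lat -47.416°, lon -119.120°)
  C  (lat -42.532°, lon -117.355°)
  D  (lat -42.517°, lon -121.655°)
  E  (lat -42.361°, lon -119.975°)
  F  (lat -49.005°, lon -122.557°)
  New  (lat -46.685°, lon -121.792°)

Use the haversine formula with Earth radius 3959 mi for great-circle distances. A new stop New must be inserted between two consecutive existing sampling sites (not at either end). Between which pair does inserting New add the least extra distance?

Added distance for inserting New between each consecutive pair:
A–B: 191.3 mi
B–C: 147.7 mi
C–D: 429.5 mi
D–E: 513.6 mi
E–F: 0.4 mi
Smallest added distance is 0.4 mi, inserting between E and F.

between E and F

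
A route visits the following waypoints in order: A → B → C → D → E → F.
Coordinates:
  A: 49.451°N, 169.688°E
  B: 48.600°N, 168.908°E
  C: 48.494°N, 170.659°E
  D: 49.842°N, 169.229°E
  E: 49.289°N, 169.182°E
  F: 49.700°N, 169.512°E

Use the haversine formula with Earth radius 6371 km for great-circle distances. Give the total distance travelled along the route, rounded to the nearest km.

Leg distances:
A→B: 110.4 km  (cumulative 110.4 km)
B→C: 129.4 km  (cumulative 239.8 km)
C→D: 182.4 km  (cumulative 422.2 km)
D→E: 61.6 km  (cumulative 483.8 km)
E→F: 51.5 km  (cumulative 535.4 km)
Total route length ≈ 535 km.

535 km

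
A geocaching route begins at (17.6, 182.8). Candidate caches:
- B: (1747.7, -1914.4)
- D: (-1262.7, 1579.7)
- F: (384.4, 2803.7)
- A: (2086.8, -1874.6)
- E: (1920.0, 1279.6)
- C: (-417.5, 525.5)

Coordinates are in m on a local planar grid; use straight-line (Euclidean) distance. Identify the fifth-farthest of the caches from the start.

Distances from the start ((17.6, 182.8)):
A: 2918.0 m
B: 2718.7 m
F: 2646.4 m
E: 2195.9 m
D: 1894.9 m
C: 553.9 m
The fifth-farthest is D at 1894.9 m.

D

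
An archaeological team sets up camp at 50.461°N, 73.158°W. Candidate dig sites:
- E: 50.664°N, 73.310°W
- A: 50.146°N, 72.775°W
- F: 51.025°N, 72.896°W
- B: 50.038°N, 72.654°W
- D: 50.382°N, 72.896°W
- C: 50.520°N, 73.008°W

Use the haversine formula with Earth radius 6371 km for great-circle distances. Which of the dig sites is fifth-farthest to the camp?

D

Distances from the camp (50.461°N, 73.158°W):
F: 65.4 km
B: 59.1 km
A: 44.3 km
E: 25.0 km
D: 20.5 km
C: 12.5 km
The fifth-farthest is D at 20.5 km.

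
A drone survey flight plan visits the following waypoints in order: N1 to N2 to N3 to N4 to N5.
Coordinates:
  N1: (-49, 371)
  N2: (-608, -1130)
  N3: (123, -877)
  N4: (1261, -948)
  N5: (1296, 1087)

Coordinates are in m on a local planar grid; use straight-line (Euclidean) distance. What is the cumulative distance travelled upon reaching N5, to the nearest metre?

Leg distances:
N1→N2: 1601.7 m  (cumulative 1601.7 m)
N2→N3: 773.5 m  (cumulative 2375.3 m)
N3→N4: 1140.2 m  (cumulative 3515.5 m)
N4→N5: 2035.3 m  (cumulative 5550.8 m)
Cumulative distance at N5 ≈ 5551 m.

5551 m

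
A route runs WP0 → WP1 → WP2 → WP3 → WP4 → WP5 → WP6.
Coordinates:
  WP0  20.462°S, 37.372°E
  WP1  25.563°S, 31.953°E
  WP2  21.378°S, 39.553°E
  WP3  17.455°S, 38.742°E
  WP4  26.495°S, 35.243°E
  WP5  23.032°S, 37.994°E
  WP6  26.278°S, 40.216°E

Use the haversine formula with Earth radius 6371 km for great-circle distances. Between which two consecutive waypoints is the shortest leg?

Leg distances:
WP0→WP1: 793.1 km
WP1→WP2: 903.8 km
WP2→WP3: 444.4 km
WP3→WP4: 1067.8 km
WP4→WP5: 474.8 km
WP5→WP6: 425.1 km
The shortest leg is WP5–WP6 at 425.1 km.

WP5–WP6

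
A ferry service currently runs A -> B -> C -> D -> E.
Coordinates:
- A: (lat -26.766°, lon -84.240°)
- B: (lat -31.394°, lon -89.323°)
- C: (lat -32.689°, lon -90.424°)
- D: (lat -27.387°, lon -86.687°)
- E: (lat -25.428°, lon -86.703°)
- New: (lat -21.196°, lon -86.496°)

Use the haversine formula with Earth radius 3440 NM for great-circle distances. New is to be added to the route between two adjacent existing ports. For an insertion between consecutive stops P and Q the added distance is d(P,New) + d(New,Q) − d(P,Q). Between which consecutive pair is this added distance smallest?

between D and E

Added distance for inserting New between each consecutive pair:
A–B: 602.3 NM
B–C: 1256.1 NM
C–D: 720.2 NM
D–E: 508.6 NM
Smallest added distance is 508.6 NM, inserting between D and E.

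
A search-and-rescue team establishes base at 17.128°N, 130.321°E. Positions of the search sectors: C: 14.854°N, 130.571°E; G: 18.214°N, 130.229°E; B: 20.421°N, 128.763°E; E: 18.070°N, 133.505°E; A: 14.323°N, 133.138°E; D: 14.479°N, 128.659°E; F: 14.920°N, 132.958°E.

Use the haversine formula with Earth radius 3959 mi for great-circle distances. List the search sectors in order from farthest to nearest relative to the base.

A, B, F, E, D, C, G

Distance from the base at 17.128°N, 130.321°E to each:
A 14.323°N, 133.138°E: 269.6 mi
B 20.421°N, 128.763°E: 249.3 mi
F 14.920°N, 132.958°E: 232.3 mi
E 18.070°N, 133.505°E: 219.6 mi
D 14.479°N, 128.659°E: 213.8 mi
C 14.854°N, 130.571°E: 158.0 mi
G 18.214°N, 130.229°E: 75.3 mi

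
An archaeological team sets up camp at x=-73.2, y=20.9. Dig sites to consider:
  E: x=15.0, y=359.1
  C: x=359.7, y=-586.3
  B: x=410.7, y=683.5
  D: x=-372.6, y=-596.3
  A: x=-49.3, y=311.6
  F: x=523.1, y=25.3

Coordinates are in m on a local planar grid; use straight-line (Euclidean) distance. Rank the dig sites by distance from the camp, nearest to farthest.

Computing each straight-line distance from x=-73.2, y=20.9:
A x=-49.3, y=311.6: 291.7 m
E x=15.0, y=359.1: 349.5 m
F x=523.1, y=25.3: 596.3 m
D x=-372.6, y=-596.3: 686.0 m
C x=359.7, y=-586.3: 745.7 m
B x=410.7, y=683.5: 820.5 m

A, E, F, D, C, B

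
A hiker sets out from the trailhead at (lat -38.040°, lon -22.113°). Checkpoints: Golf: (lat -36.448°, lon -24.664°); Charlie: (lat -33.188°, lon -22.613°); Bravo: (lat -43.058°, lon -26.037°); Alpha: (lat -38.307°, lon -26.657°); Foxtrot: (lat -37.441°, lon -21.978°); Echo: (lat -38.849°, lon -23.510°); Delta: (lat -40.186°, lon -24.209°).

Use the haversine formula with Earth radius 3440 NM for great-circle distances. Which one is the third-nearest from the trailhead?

Golf

Distances from the trailhead ((lat -38.040°, lon -22.113°)):
Foxtrot: 36.5 NM
Echo: 81.7 NM
Golf: 154.9 NM
Delta: 161.7 NM
Alpha: 215.1 NM
Charlie: 292.3 NM
Bravo: 350.3 NM
The third-nearest is Golf at 154.9 NM.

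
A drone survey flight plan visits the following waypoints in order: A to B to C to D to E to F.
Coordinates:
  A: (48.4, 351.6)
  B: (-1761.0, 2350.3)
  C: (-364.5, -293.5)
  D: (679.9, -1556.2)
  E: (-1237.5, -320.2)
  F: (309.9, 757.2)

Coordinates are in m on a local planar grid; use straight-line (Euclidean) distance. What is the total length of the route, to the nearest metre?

11491 m

Leg distances:
A→B: 2696.1 m  (cumulative 2696.1 m)
B→C: 2990.0 m  (cumulative 5686.0 m)
C→D: 1638.7 m  (cumulative 7324.7 m)
D→E: 2281.3 m  (cumulative 9605.9 m)
E→F: 1885.5 m  (cumulative 11491.5 m)
Total route length ≈ 11491 m.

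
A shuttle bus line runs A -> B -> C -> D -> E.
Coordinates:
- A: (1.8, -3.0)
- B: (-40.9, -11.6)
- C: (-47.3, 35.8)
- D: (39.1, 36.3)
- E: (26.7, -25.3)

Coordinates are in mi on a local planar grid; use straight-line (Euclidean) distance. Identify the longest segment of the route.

Leg distances:
A→B: 43.6 mi
B→C: 47.8 mi
C→D: 86.4 mi
D→E: 62.8 mi
The longest leg is C–D at 86.4 mi.

C–D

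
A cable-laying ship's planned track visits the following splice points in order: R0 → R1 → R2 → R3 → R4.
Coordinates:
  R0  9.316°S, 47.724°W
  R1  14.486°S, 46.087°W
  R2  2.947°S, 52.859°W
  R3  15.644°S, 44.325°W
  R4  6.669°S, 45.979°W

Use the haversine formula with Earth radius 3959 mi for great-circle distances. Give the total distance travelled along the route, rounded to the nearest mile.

Leg distances:
R0→R1: 374.0 mi  (cumulative 374.0 mi)
R1→R2: 921.3 mi  (cumulative 1295.3 mi)
R2→R3: 1052.1 mi  (cumulative 2347.4 mi)
R3→R4: 630.2 mi  (cumulative 2977.6 mi)
Total route length ≈ 2978 mi.

2978 mi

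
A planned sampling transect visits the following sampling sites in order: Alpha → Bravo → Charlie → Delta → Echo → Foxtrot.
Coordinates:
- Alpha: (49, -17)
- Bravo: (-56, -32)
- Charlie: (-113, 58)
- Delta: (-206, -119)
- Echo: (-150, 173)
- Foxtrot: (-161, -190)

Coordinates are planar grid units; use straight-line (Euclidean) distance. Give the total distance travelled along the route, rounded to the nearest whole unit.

1073

Leg distances:
Alpha→Bravo: 106.1  (cumulative 106.1)
Bravo→Charlie: 106.5  (cumulative 212.6)
Charlie→Delta: 199.9  (cumulative 412.5)
Delta→Echo: 297.3  (cumulative 709.9)
Echo→Foxtrot: 363.2  (cumulative 1073.0)
Total route length ≈ 1073.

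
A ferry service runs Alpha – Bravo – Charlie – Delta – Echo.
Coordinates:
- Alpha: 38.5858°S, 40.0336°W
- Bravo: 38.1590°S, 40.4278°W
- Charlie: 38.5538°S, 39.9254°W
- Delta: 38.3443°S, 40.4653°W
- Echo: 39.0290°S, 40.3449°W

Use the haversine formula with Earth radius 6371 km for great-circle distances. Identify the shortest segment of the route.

Leg distances:
Alpha→Bravo: 58.6 km
Bravo→Charlie: 62.0 km
Charlie→Delta: 52.5 km
Delta→Echo: 76.8 km
The shortest leg is Charlie–Delta at 52.5 km.

Charlie–Delta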